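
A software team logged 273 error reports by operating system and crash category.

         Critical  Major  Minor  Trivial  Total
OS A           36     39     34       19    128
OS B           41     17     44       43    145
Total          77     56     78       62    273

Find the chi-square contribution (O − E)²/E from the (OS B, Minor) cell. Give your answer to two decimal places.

Row total (OS B) = 145; column total (Minor) = 78; N = 273.
Expected count E = 145 × 78 / 273 = 41.429.
Contribution = (O − E)²/E = (44 − 41.429)² / 41.429 = 0.16.

0.16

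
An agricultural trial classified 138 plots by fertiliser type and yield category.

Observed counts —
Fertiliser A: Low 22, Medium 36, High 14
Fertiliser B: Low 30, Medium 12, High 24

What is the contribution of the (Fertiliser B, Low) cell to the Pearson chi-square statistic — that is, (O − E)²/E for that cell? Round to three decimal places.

Row total (Fertiliser B) = 66; column total (Low) = 52; N = 138.
Expected count E = 66 × 52 / 138 = 24.8696.
Contribution = (O − E)²/E = (30 − 24.8696)² / 24.8696 = 1.058.

1.058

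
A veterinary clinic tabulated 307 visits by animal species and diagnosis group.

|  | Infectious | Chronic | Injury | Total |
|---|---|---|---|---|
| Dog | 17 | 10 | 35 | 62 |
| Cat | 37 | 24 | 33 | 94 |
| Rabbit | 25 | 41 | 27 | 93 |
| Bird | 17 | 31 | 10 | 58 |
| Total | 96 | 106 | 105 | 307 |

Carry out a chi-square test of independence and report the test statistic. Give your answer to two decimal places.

34.26

Grand total N = 307.
Expected counts (row total × column total / N):
  Dog, Infectious: 62×96/307 = 19.388
  Dog, Chronic: 62×106/307 = 21.407
  Dog, Injury: 62×105/307 = 21.205
  Cat, Infectious: 94×96/307 = 29.394
  Cat, Chronic: 94×106/307 = 32.456
  Cat, Injury: 94×105/307 = 32.150
  Rabbit, Infectious: 93×96/307 = 29.081
  Rabbit, Chronic: 93×106/307 = 32.111
  Rabbit, Injury: 93×105/307 = 31.808
  Bird, Infectious: 58×96/307 = 18.137
  Bird, Chronic: 58×106/307 = 20.026
  Bird, Injury: 58×105/307 = 19.837
Contributions (O − E)²/E:
  (17 − 19.388)²/19.388 = 0.2941
  (10 − 21.407)²/21.407 = 6.0784
  (35 − 21.205)²/21.205 = 8.9744
  (37 − 29.394)²/29.394 = 1.9681
  (24 − 32.456)²/32.456 = 2.2031
  (33 − 32.150)²/32.150 = 0.0225
  (25 − 29.081)²/29.081 = 0.5727
  (41 − 32.111)²/32.111 = 2.4607
  (27 − 31.808)²/31.808 = 0.7268
  (17 − 18.137)²/18.137 = 0.0713
  (31 − 20.026)²/20.026 = 6.0136
  (10 − 19.837)²/19.837 = 4.8781
χ² = 0.2941 + 6.0784 + 8.9744 + 1.9681 + 2.2031 + 0.0225 + 0.5727 + 2.4607 + 0.7268 + 0.0713 + 6.0136 + 4.8781 = 34.26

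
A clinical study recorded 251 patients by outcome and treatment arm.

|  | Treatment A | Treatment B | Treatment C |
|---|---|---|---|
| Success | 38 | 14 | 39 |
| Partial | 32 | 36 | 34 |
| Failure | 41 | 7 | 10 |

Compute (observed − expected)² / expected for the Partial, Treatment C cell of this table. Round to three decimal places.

0.002

Row total (Partial) = 102; column total (Treatment C) = 83; N = 251.
Expected count E = 102 × 83 / 251 = 33.7291.
Contribution = (O − E)²/E = (34 − 33.7291)² / 33.7291 = 0.002.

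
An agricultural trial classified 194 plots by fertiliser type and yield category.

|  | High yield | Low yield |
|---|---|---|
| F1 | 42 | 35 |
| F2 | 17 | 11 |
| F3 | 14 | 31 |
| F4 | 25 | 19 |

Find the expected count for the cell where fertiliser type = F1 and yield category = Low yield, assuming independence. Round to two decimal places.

Row total (F1) = 77; column total (Low yield) = 96; grand total N = 194.
Expected count = (row total × column total) / N = 77 × 96 / 194 = 38.10.

38.10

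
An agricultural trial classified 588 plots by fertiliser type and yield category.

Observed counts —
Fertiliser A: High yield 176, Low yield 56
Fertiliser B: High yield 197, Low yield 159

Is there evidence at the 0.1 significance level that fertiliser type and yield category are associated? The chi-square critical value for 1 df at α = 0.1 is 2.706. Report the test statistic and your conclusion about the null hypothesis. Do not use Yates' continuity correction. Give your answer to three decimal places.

Row totals: 232, 356. Column totals: 373, 215. Grand total N = 588.
Expected counts (row total × column total / N):
  Fertiliser A, High yield: 232×373/588 = 147.1701
  Fertiliser A, Low yield: 232×215/588 = 84.8299
  Fertiliser B, High yield: 356×373/588 = 225.8299
  Fertiliser B, Low yield: 356×215/588 = 130.1701
Contributions (O − E)²/E:
  (176 − 147.1701)²/147.1701 = 5.6476
  (56 − 84.8299)²/84.8299 = 9.7980
  (197 − 225.8299)²/225.8299 = 3.6805
  (159 − 130.1701)²/130.1701 = 6.3852
χ² = 5.6476 + 9.7980 + 3.6805 + 6.3852 = 25.511
df = (2−1)(2−1) = 1. Since 25.511 > 2.706, reject the null hypothesis of independence at α = 0.1.

25.511; reject H₀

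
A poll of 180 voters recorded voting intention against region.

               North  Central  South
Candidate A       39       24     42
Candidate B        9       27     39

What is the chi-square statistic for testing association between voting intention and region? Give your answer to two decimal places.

14.44

Row totals: 105, 75. Column totals: 48, 51, 81. Grand total N = 180.
Expected counts (row total × column total / N):
  Candidate A, North: 105×48/180 = 28.000
  Candidate A, Central: 105×51/180 = 29.750
  Candidate A, South: 105×81/180 = 47.250
  Candidate B, North: 75×48/180 = 20.000
  Candidate B, Central: 75×51/180 = 21.250
  Candidate B, South: 75×81/180 = 33.750
Contributions (O − E)²/E:
  (39 − 28.000)²/28.000 = 4.3214
  (24 − 29.750)²/29.750 = 1.1113
  (42 − 47.250)²/47.250 = 0.5833
  (9 − 20.000)²/20.000 = 6.0500
  (27 − 21.250)²/21.250 = 1.5559
  (39 − 33.750)²/33.750 = 0.8167
χ² = 4.3214 + 1.1113 + 0.5833 + 6.0500 + 1.5559 + 0.8167 = 14.44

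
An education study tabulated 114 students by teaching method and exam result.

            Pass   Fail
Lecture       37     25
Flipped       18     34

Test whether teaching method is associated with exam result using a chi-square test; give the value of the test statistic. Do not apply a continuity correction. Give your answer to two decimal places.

Row totals: 62, 52. Column totals: 55, 59. Grand total N = 114.
Expected counts (row total × column total / N):
  Lecture, Pass: 62×55/114 = 29.912
  Lecture, Fail: 62×59/114 = 32.088
  Flipped, Pass: 52×55/114 = 25.088
  Flipped, Fail: 52×59/114 = 26.912
Contributions (O − E)²/E:
  (37 − 29.912)²/29.912 = 1.6796
  (25 − 32.088)²/32.088 = 1.5657
  (18 − 25.088)²/25.088 = 2.0025
  (34 − 26.912)²/26.912 = 1.8668
χ² = 1.6796 + 1.5657 + 2.0025 + 1.8668 = 7.11

7.11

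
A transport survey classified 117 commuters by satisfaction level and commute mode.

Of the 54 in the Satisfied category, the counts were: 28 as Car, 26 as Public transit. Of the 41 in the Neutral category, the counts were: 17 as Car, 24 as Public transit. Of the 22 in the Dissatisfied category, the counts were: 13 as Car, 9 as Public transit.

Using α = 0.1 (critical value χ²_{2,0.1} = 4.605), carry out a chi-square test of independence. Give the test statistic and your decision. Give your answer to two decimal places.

1.99; fail to reject H₀

Row totals: 54, 41, 22. Column totals: 58, 59. Grand total N = 117.
Expected counts (row total × column total / N):
  Satisfied, Car: 54×58/117 = 26.769
  Satisfied, Public transit: 54×59/117 = 27.231
  Neutral, Car: 41×58/117 = 20.325
  Neutral, Public transit: 41×59/117 = 20.675
  Dissatisfied, Car: 22×58/117 = 10.906
  Dissatisfied, Public transit: 22×59/117 = 11.094
Contributions (O − E)²/E:
  (28 − 26.769)²/26.769 = 0.0566
  (26 − 27.231)²/27.231 = 0.0556
  (17 − 20.325)²/20.325 = 0.5439
  (24 − 20.675)²/20.675 = 0.5347
  (13 − 10.906)²/10.906 = 0.4021
  (9 − 11.094)²/11.094 = 0.3952
χ² = 0.0566 + 0.0556 + 0.5439 + 0.5347 + 0.4021 + 0.3952 = 1.99
df = (3−1)(2−1) = 2. Since 1.99 < 4.605, fail to reject the null hypothesis of independence at α = 0.1.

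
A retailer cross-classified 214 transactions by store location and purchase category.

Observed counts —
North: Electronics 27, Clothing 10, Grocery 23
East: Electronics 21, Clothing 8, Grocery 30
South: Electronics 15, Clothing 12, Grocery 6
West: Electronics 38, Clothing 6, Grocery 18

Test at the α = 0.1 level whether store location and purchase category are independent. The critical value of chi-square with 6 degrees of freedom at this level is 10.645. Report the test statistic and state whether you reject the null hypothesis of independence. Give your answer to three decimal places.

21.576; reject H₀

Row totals: 60, 59, 33, 62. Column totals: 101, 36, 77. Grand total N = 214.
Expected counts (row total × column total / N):
  North, Electronics: 60×101/214 = 28.31776
  North, Clothing: 60×36/214 = 10.09346
  North, Grocery: 60×77/214 = 21.58879
  East, Electronics: 59×101/214 = 27.84579
  East, Clothing: 59×36/214 = 9.92523
  East, Grocery: 59×77/214 = 21.22897
  South, Electronics: 33×101/214 = 15.57477
  South, Clothing: 33×36/214 = 5.55140
  South, Grocery: 33×77/214 = 11.87383
  West, Electronics: 62×101/214 = 29.26168
  West, Clothing: 62×36/214 = 10.42991
  West, Grocery: 62×77/214 = 22.30841
Contributions (O − E)²/E:
  (27 − 28.31776)²/28.31776 = 0.0613
  (10 − 10.09346)²/10.09346 = 0.0009
  (23 − 21.58879)²/21.58879 = 0.0922
  (21 − 27.84579)²/27.84579 = 1.6830
  (8 − 9.92523)²/9.92523 = 0.3734
  (30 − 21.22897)²/21.22897 = 3.6239
  (15 − 15.57477)²/15.57477 = 0.0212
  (12 − 5.55140)²/5.55140 = 7.4908
  (6 − 11.87383)²/11.87383 = 2.9057
  (38 − 29.26168)²/29.26168 = 2.6095
  (6 − 10.42991)²/10.42991 = 1.8815
  (18 − 22.30841)²/22.30841 = 0.8321
χ² = 0.0613 + 0.0009 + 0.0922 + 1.6830 + 0.3734 + 3.6239 + 0.0212 + 7.4908 + 2.9057 + 2.6095 + 1.8815 + 0.8321 = 21.576
df = (4−1)(3−1) = 6. Since 21.576 > 10.645, reject the null hypothesis of independence at α = 0.1.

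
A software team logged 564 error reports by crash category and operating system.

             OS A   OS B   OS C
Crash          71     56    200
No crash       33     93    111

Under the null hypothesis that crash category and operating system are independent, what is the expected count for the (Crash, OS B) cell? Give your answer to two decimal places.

86.39

Row total (Crash) = 327; column total (OS B) = 149; grand total N = 564.
Expected count = (row total × column total) / N = 327 × 149 / 564 = 86.39.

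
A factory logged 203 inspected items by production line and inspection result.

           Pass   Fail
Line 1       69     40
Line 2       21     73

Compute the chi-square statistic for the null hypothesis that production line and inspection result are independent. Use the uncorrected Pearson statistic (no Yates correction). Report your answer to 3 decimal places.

34.316

Row totals: 109, 94. Column totals: 90, 113. Grand total N = 203.
Expected counts (row total × column total / N):
  Line 1, Pass: 109×90/203 = 48.3251
  Line 1, Fail: 109×113/203 = 60.6749
  Line 2, Pass: 94×90/203 = 41.6749
  Line 2, Fail: 94×113/203 = 52.3251
Contributions (O − E)²/E:
  (69 − 48.3251)²/48.3251 = 8.8453
  (40 − 60.6749)²/60.6749 = 7.0449
  (21 − 41.6749)²/41.6749 = 10.2568
  (73 − 52.3251)²/52.3251 = 8.1691
χ² = 8.8453 + 7.0449 + 10.2568 + 8.1691 = 34.316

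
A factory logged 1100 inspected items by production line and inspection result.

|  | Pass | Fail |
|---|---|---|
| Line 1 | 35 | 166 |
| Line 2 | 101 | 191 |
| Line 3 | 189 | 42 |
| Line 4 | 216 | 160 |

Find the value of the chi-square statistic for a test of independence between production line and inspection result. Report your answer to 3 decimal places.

Row totals: 201, 292, 231, 376. Column totals: 541, 559. Grand total N = 1100.
Expected counts (row total × column total / N):
  Line 1, Pass: 201×541/1100 = 98.8555
  Line 1, Fail: 201×559/1100 = 102.1445
  Line 2, Pass: 292×541/1100 = 143.6109
  Line 2, Fail: 292×559/1100 = 148.3891
  Line 3, Pass: 231×541/1100 = 113.6100
  Line 3, Fail: 231×559/1100 = 117.3900
  Line 4, Pass: 376×541/1100 = 184.9236
  Line 4, Fail: 376×559/1100 = 191.0764
Contributions (O − E)²/E:
  (35 − 98.8555)²/98.8555 = 41.2473
  (166 − 102.1445)²/102.1445 = 39.9192
  (101 − 143.6109)²/143.6109 = 12.6431
  (191 − 148.3891)²/148.3891 = 12.2360
  (189 − 113.6100)²/113.6100 = 50.0277
  (42 − 117.3900)²/117.3900 = 48.4168
  (216 − 184.9236)²/184.9236 = 5.2224
  (160 − 191.0764)²/191.0764 = 5.0542
χ² = 41.2473 + 39.9192 + 12.6431 + 12.2360 + 50.0277 + 48.4168 + 5.2224 + 5.0542 = 214.767

214.767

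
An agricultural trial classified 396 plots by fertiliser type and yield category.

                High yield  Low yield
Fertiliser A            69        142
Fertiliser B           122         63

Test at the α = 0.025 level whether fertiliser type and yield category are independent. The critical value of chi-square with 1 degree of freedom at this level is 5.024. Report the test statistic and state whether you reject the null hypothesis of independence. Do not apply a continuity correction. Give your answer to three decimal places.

43.632; reject H₀

Row totals: 211, 185. Column totals: 191, 205. Grand total N = 396.
Expected counts (row total × column total / N):
  Fertiliser A, High yield: 211×191/396 = 101.7702
  Fertiliser A, Low yield: 211×205/396 = 109.2298
  Fertiliser B, High yield: 185×191/396 = 89.2298
  Fertiliser B, Low yield: 185×205/396 = 95.7702
Contributions (O − E)²/E:
  (69 − 101.7702)²/101.7702 = 10.5521
  (142 − 109.2298)²/109.2298 = 9.8314
  (122 − 89.2298)²/89.2298 = 12.0351
  (63 − 95.7702)²/95.7702 = 11.2132
χ² = 10.5521 + 9.8314 + 12.0351 + 11.2132 = 43.632
df = (2−1)(2−1) = 1. Since 43.632 > 5.024, reject the null hypothesis of independence at α = 0.025.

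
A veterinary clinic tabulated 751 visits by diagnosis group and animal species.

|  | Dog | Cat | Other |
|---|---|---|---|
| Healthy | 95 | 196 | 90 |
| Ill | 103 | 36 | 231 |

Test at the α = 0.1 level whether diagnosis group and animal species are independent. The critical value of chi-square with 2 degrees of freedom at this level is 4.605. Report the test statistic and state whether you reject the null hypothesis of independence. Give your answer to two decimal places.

172.48; reject H₀

Row totals: 381, 370. Column totals: 198, 232, 321. Grand total N = 751.
Expected counts (row total × column total / N):
  Healthy, Dog: 381×198/751 = 100.450
  Healthy, Cat: 381×232/751 = 117.699
  Healthy, Other: 381×321/751 = 162.851
  Ill, Dog: 370×198/751 = 97.550
  Ill, Cat: 370×232/751 = 114.301
  Ill, Other: 370×321/751 = 158.149
Contributions (O − E)²/E:
  (95 − 100.450)²/100.450 = 0.2957
  (196 − 117.699)²/117.699 = 52.0909
  (90 − 162.851)²/162.851 = 32.5897
  (103 − 97.550)²/97.550 = 0.3045
  (36 − 114.301)²/114.301 = 53.6395
  (231 − 158.149)²/158.149 = 33.5587
χ² = 0.2957 + 52.0909 + 32.5897 + 0.3045 + 53.6395 + 33.5587 = 172.48
df = (2−1)(3−1) = 2. Since 172.48 > 4.605, reject the null hypothesis of independence at α = 0.1.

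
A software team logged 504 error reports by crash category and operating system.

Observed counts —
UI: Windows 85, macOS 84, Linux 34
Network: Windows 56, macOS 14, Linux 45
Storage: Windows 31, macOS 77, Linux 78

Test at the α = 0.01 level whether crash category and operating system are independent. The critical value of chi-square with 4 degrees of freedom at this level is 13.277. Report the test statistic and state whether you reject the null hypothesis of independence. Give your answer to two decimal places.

71.97; reject H₀

Row totals: 203, 115, 186. Column totals: 172, 175, 157. Grand total N = 504.
Expected counts (row total × column total / N):
  UI, Windows: 203×172/504 = 69.2778
  UI, macOS: 203×175/504 = 70.4861
  UI, Linux: 203×157/504 = 63.2361
  Network, Windows: 115×172/504 = 39.2460
  Network, macOS: 115×175/504 = 39.9306
  Network, Linux: 115×157/504 = 35.8234
  Storage, Windows: 186×172/504 = 63.4762
  Storage, macOS: 186×175/504 = 64.5833
  Storage, Linux: 186×157/504 = 57.9405
Contributions (O − E)²/E:
  (85 − 69.2778)²/69.2778 = 3.5681
  (84 − 70.4861)²/70.4861 = 2.5909
  (34 − 63.2361)²/63.2361 = 13.5168
  (56 − 39.2460)²/39.2460 = 7.1522
  (14 − 39.9306)²/39.9306 = 16.8391
  (45 − 35.8234)²/35.8234 = 2.3507
  (31 − 63.4762)²/63.4762 = 16.6157
  (77 − 64.5833)²/64.5833 = 2.3872
  (78 − 57.9405)²/57.9405 = 6.9448
χ² = 3.5681 + 2.5909 + 13.5168 + 7.1522 + 16.8391 + 2.3507 + 16.6157 + 2.3872 + 6.9448 = 71.97
df = (3−1)(3−1) = 4. Since 71.97 > 13.277, reject the null hypothesis of independence at α = 0.01.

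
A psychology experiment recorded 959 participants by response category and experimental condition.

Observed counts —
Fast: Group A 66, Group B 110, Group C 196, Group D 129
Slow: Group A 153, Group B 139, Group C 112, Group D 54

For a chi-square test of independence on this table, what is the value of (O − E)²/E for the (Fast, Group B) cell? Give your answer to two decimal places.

3.10

Row total (Fast) = 501; column total (Group B) = 249; N = 959.
Expected count E = 501 × 249 / 959 = 130.082.
Contribution = (O − E)²/E = (110 − 130.082)² / 130.082 = 3.10.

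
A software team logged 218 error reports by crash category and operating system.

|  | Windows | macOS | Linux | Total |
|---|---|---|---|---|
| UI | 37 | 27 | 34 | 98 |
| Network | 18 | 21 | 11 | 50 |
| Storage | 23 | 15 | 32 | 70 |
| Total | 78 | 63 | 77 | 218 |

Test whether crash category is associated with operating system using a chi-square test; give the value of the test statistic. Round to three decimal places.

9.321

Grand total N = 218.
Expected counts (row total × column total / N):
  UI, Windows: 98×78/218 = 35.0642
  UI, macOS: 98×63/218 = 28.3211
  UI, Linux: 98×77/218 = 34.6147
  Network, Windows: 50×78/218 = 17.8899
  Network, macOS: 50×63/218 = 14.4495
  Network, Linux: 50×77/218 = 17.6606
  Storage, Windows: 70×78/218 = 25.0459
  Storage, macOS: 70×63/218 = 20.2294
  Storage, Linux: 70×77/218 = 24.7248
Contributions (O − E)²/E:
  (37 − 35.0642)²/35.0642 = 0.1069
  (27 − 28.3211)²/28.3211 = 0.0616
  (34 − 34.6147)²/34.6147 = 0.0109
  (18 − 17.8899)²/17.8899 = 0.0007
  (21 − 14.4495)²/14.4495 = 2.9696
  (11 − 17.6606)²/17.6606 = 2.5120
  (23 − 25.0459)²/25.0459 = 0.1671
  (15 − 20.2294)²/20.2294 = 1.3518
  (32 − 24.7248)²/24.7248 = 2.1407
χ² = 0.1069 + 0.0616 + 0.0109 + 0.0007 + 2.9696 + 2.5120 + 0.1671 + 1.3518 + 2.1407 = 9.321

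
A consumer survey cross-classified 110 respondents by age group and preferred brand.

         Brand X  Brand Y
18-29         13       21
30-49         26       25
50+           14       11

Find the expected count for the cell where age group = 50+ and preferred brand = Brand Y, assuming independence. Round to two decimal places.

12.95

Row total (50+) = 25; column total (Brand Y) = 57; grand total N = 110.
Expected count = (row total × column total) / N = 25 × 57 / 110 = 12.95.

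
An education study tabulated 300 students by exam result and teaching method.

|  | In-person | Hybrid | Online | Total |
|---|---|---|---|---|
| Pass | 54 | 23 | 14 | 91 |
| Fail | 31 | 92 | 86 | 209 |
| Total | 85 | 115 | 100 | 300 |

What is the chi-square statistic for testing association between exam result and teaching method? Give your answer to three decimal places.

62.760

Grand total N = 300.
Expected counts (row total × column total / N):
  Pass, In-person: 91×85/300 = 25.7833
  Pass, Hybrid: 91×115/300 = 34.8833
  Pass, Online: 91×100/300 = 30.3333
  Fail, In-person: 209×85/300 = 59.2167
  Fail, Hybrid: 209×115/300 = 80.1167
  Fail, Online: 209×100/300 = 69.6667
Contributions (O − E)²/E:
  (54 − 25.7833)²/25.7833 = 30.8798
  (23 − 34.8833)²/34.8833 = 4.0481
  (14 − 30.3333)²/30.3333 = 8.7948
  (31 − 59.2167)²/59.2167 = 13.4452
  (92 − 80.1167)²/80.1167 = 1.7626
  (86 − 69.6667)²/69.6667 = 3.8293
χ² = 30.8798 + 4.0481 + 8.7948 + 13.4452 + 1.7626 + 3.8293 = 62.760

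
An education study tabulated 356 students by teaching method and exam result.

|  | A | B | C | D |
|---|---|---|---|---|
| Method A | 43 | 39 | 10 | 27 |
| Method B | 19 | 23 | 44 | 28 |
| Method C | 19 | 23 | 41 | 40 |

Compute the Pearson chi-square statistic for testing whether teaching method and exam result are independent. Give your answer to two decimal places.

45.56

Row totals: 119, 114, 123. Column totals: 81, 85, 95, 95. Grand total N = 356.
Expected counts (row total × column total / N):
  Method A, A: 119×81/356 = 27.0758
  Method A, B: 119×85/356 = 28.4129
  Method A, C: 119×95/356 = 31.7556
  Method A, D: 119×95/356 = 31.7556
  Method B, A: 114×81/356 = 25.9382
  Method B, B: 114×85/356 = 27.2191
  Method B, C: 114×95/356 = 30.4213
  Method B, D: 114×95/356 = 30.4213
  Method C, A: 123×81/356 = 27.9860
  Method C, B: 123×85/356 = 29.3680
  Method C, C: 123×95/356 = 32.8230
  Method C, D: 123×95/356 = 32.8230
Contributions (O − E)²/E:
  (43 − 27.0758)²/27.0758 = 9.3656
  (39 − 28.4129)²/28.4129 = 3.9449
  (10 − 31.7556)²/31.7556 = 14.9047
  (27 − 31.7556)²/31.7556 = 0.7122
  (19 − 25.9382)²/25.9382 = 1.8559
  (23 − 27.2191)²/27.2191 = 0.6540
  (44 − 30.4213)²/30.4213 = 6.0609
  (28 − 30.4213)²/30.4213 = 0.1927
  (19 − 27.9860)²/27.9860 = 2.8853
  (23 − 29.3680)²/29.3680 = 1.3808
  (41 − 32.8230)²/32.8230 = 2.0371
  (40 − 32.8230)²/32.8230 = 1.5693
χ² = 9.3656 + 3.9449 + 14.9047 + 0.7122 + 1.8559 + 0.6540 + 6.0609 + 0.1927 + 2.8853 + 1.3808 + 2.0371 + 1.5693 = 45.56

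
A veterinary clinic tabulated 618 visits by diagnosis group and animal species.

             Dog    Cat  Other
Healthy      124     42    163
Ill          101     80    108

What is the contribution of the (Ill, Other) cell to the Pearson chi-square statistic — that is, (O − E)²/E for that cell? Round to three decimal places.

2.768

Row total (Ill) = 289; column total (Other) = 271; N = 618.
Expected count E = 289 × 271 / 618 = 126.7298.
Contribution = (O − E)²/E = (108 − 126.7298)² / 126.7298 = 2.768.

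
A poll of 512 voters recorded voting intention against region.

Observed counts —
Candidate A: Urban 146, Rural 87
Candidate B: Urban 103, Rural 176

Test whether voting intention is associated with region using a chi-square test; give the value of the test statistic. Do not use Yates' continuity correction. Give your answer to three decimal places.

33.683

Row totals: 233, 279. Column totals: 249, 263. Grand total N = 512.
Expected counts (row total × column total / N):
  Candidate A, Urban: 233×249/512 = 113.3145
  Candidate A, Rural: 233×263/512 = 119.6855
  Candidate B, Urban: 279×249/512 = 135.6855
  Candidate B, Rural: 279×263/512 = 143.3145
Contributions (O − E)²/E:
  (146 − 113.3145)²/113.3145 = 9.4281
  (87 − 119.6855)²/119.6855 = 8.9262
  (103 − 135.6855)²/135.6855 = 7.8737
  (176 − 143.3145)²/143.3145 = 7.4545
χ² = 9.4281 + 8.9262 + 7.8737 + 7.4545 = 33.683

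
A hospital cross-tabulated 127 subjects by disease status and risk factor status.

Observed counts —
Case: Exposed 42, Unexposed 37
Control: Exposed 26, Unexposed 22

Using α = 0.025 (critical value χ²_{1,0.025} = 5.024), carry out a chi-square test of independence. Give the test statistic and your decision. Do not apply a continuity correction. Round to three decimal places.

Row totals: 79, 48. Column totals: 68, 59. Grand total N = 127.
Expected counts (row total × column total / N):
  Case, Exposed: 79×68/127 = 42.2992
  Case, Unexposed: 79×59/127 = 36.7008
  Control, Exposed: 48×68/127 = 25.7008
  Control, Unexposed: 48×59/127 = 22.2992
Contributions (O − E)²/E:
  (42 − 42.2992)²/42.2992 = 0.0021
  (37 − 36.7008)²/36.7008 = 0.0024
  (26 − 25.7008)²/25.7008 = 0.0035
  (22 − 22.2992)²/22.2992 = 0.0040
χ² = 0.0021 + 0.0024 + 0.0035 + 0.0040 = 0.012
df = (2−1)(2−1) = 1. Since 0.012 < 5.024, fail to reject the null hypothesis of independence at α = 0.025.

0.012; fail to reject H₀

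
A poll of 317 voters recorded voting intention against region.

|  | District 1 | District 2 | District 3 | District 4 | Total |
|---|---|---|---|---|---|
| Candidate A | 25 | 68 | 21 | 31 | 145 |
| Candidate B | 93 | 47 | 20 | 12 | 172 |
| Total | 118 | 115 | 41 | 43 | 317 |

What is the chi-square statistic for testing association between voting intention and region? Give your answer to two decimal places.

Grand total N = 317.
Expected counts (row total × column total / N):
  Candidate A, District 1: 145×118/317 = 53.975
  Candidate A, District 2: 145×115/317 = 52.603
  Candidate A, District 3: 145×41/317 = 18.754
  Candidate A, District 4: 145×43/317 = 19.669
  Candidate B, District 1: 172×118/317 = 64.025
  Candidate B, District 2: 172×115/317 = 62.397
  Candidate B, District 3: 172×41/317 = 22.246
  Candidate B, District 4: 172×43/317 = 23.331
Contributions (O − E)²/E:
  (25 − 53.975)²/53.975 = 15.5544
  (68 − 52.603)²/52.603 = 4.5067
  (21 − 18.754)²/18.754 = 0.2690
  (31 − 19.669)²/19.669 = 6.5276
  (93 − 64.025)²/64.025 = 13.1129
  (47 − 62.397)²/62.397 = 3.7993
  (20 − 22.246)²/22.246 = 0.2268
  (12 − 23.331)²/23.331 = 5.5030
χ² = 15.5544 + 4.5067 + 0.2690 + 6.5276 + 13.1129 + 3.7993 + 0.2268 + 5.5030 = 49.50

49.50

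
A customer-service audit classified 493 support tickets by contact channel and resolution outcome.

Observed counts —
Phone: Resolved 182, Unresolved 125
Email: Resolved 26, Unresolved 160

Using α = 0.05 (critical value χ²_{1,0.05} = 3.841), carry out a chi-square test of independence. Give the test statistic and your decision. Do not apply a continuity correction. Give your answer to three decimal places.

97.472; reject H₀

Row totals: 307, 186. Column totals: 208, 285. Grand total N = 493.
Expected counts (row total × column total / N):
  Phone, Resolved: 307×208/493 = 129.5254
  Phone, Unresolved: 307×285/493 = 177.4746
  Email, Resolved: 186×208/493 = 78.4746
  Email, Unresolved: 186×285/493 = 107.5254
Contributions (O − E)²/E:
  (182 − 129.5254)²/129.5254 = 21.2590
  (125 − 177.4746)²/177.4746 = 15.5154
  (26 − 78.4746)²/78.4746 = 35.0889
  (160 − 107.5254)²/107.5254 = 25.6087
χ² = 21.2590 + 15.5154 + 35.0889 + 25.6087 = 97.472
df = (2−1)(2−1) = 1. Since 97.472 > 3.841, reject the null hypothesis of independence at α = 0.05.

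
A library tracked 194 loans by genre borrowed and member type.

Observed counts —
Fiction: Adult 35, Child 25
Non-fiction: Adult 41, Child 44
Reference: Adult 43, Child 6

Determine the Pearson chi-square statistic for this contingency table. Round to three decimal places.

20.802

Row totals: 60, 85, 49. Column totals: 119, 75. Grand total N = 194.
Expected counts (row total × column total / N):
  Fiction, Adult: 60×119/194 = 36.8041
  Fiction, Child: 60×75/194 = 23.1959
  Non-fiction, Adult: 85×119/194 = 52.1392
  Non-fiction, Child: 85×75/194 = 32.8608
  Reference, Adult: 49×119/194 = 30.0567
  Reference, Child: 49×75/194 = 18.9433
Contributions (O − E)²/E:
  (35 − 36.8041)²/36.8041 = 0.0884
  (25 − 23.1959)²/23.1959 = 0.1403
  (41 − 52.1392)²/52.1392 = 2.3798
  (44 − 32.8608)²/32.8608 = 3.7760
  (43 − 30.0567)²/30.0567 = 5.5738
  (6 − 18.9433)²/18.9433 = 8.8437
χ² = 0.0884 + 0.1403 + 2.3798 + 3.7760 + 5.5738 + 8.8437 = 20.802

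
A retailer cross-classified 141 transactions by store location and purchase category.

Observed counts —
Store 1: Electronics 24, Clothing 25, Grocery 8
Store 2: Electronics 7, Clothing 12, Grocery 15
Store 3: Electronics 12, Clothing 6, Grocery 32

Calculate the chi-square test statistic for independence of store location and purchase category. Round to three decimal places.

30.856

Row totals: 57, 34, 50. Column totals: 43, 43, 55. Grand total N = 141.
Expected counts (row total × column total / N):
  Store 1, Electronics: 57×43/141 = 17.38298
  Store 1, Clothing: 57×43/141 = 17.38298
  Store 1, Grocery: 57×55/141 = 22.23404
  Store 2, Electronics: 34×43/141 = 10.36879
  Store 2, Clothing: 34×43/141 = 10.36879
  Store 2, Grocery: 34×55/141 = 13.26241
  Store 3, Electronics: 50×43/141 = 15.24823
  Store 3, Clothing: 50×43/141 = 15.24823
  Store 3, Grocery: 50×55/141 = 19.50355
Contributions (O − E)²/E:
  (24 − 17.38298)²/17.38298 = 2.5188
  (25 − 17.38298)²/17.38298 = 3.3377
  (8 − 22.23404)²/22.23404 = 9.1125
  (7 − 10.36879)²/10.36879 = 1.0945
  (12 − 10.36879)²/10.36879 = 0.2566
  (15 − 13.26241)²/13.26241 = 0.2277
  (12 − 15.24823)²/15.24823 = 0.6919
  (6 − 15.24823)²/15.24823 = 5.6092
  (32 − 19.50355)²/19.50355 = 8.0068
χ² = 2.5188 + 3.3377 + 9.1125 + 1.0945 + 0.2566 + 0.2277 + 0.6919 + 5.6092 + 8.0068 = 30.856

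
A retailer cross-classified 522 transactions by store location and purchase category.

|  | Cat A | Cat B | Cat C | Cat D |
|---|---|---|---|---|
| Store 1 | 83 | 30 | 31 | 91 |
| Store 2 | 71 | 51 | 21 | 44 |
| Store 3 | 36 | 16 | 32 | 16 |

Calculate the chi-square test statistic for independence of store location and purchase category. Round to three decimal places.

Row totals: 235, 187, 100. Column totals: 190, 97, 84, 151. Grand total N = 522.
Expected counts (row total × column total / N):
  Store 1, Cat A: 235×190/522 = 85.5364
  Store 1, Cat B: 235×97/522 = 43.6686
  Store 1, Cat C: 235×84/522 = 37.8161
  Store 1, Cat D: 235×151/522 = 67.9789
  Store 2, Cat A: 187×190/522 = 68.0651
  Store 2, Cat B: 187×97/522 = 34.7490
  Store 2, Cat C: 187×84/522 = 30.0920
  Store 2, Cat D: 187×151/522 = 54.0939
  Store 3, Cat A: 100×190/522 = 36.3985
  Store 3, Cat B: 100×97/522 = 18.5824
  Store 3, Cat C: 100×84/522 = 16.0920
  Store 3, Cat D: 100×151/522 = 28.9272
Contributions (O − E)²/E:
  (83 − 85.5364)²/85.5364 = 0.0752
  (30 − 43.6686)²/43.6686 = 4.2784
  (31 − 37.8161)²/37.8161 = 1.2286
  (91 − 67.9789)²/67.9789 = 7.7961
  (71 − 68.0651)²/68.0651 = 0.1265
  (51 − 34.7490)²/34.7490 = 7.6001
  (21 − 30.0920)²/30.0920 = 2.7471
  (44 − 54.0939)²/54.0939 = 1.8835
  (36 − 36.3985)²/36.3985 = 0.0044
  (16 − 18.5824)²/18.5824 = 0.3589
  (32 − 16.0920)²/16.0920 = 15.7261
  (16 − 28.9272)²/28.9272 = 5.7770
χ² = 0.0752 + 4.2784 + 1.2286 + 7.7961 + 0.1265 + 7.6001 + 2.7471 + 1.8835 + 0.0044 + 0.3589 + 15.7261 + 5.7770 = 47.602

47.602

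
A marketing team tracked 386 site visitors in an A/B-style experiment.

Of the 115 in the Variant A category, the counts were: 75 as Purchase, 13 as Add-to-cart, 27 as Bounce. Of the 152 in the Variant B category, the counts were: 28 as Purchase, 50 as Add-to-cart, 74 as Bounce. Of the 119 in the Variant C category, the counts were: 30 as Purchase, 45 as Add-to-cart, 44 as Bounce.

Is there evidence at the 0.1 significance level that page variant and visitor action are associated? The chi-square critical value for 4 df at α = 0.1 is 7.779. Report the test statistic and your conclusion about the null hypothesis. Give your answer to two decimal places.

Row totals: 115, 152, 119. Column totals: 133, 108, 145. Grand total N = 386.
Expected counts (row total × column total / N):
  Variant A, Purchase: 115×133/386 = 39.624
  Variant A, Add-to-cart: 115×108/386 = 32.176
  Variant A, Bounce: 115×145/386 = 43.199
  Variant B, Purchase: 152×133/386 = 52.373
  Variant B, Add-to-cart: 152×108/386 = 42.528
  Variant B, Bounce: 152×145/386 = 57.098
  Variant C, Purchase: 119×133/386 = 41.003
  Variant C, Add-to-cart: 119×108/386 = 33.295
  Variant C, Bounce: 119×145/386 = 44.702
Contributions (O − E)²/E:
  (75 − 39.624)²/39.624 = 31.5834
  (13 − 32.176)²/32.176 = 11.4284
  (27 − 43.199)²/43.199 = 6.0744
  (28 − 52.373)²/52.373 = 11.3425
  (50 − 42.528)²/42.528 = 1.3128
  (74 − 57.098)²/57.098 = 5.0033
  (30 − 41.003)²/41.003 = 2.9526
  (45 − 33.295)²/33.295 = 4.1149
  (44 − 44.702)²/44.702 = 0.0110
χ² = 31.5834 + 11.4284 + 6.0744 + 11.3425 + 1.3128 + 5.0033 + 2.9526 + 4.1149 + 0.0110 = 73.82
df = (3−1)(3−1) = 4. Since 73.82 > 7.779, reject the null hypothesis of independence at α = 0.1.

73.82; reject H₀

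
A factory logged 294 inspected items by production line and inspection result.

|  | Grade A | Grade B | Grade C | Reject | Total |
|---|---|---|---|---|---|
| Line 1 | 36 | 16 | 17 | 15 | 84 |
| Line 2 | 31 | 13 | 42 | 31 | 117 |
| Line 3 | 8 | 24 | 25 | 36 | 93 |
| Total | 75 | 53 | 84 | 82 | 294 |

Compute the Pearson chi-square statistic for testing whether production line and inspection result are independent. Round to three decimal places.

Grand total N = 294.
Expected counts (row total × column total / N):
  Line 1, Grade A: 84×75/294 = 21.4286
  Line 1, Grade B: 84×53/294 = 15.1429
  Line 1, Grade C: 84×84/294 = 24.0000
  Line 1, Reject: 84×82/294 = 23.4286
  Line 2, Grade A: 117×75/294 = 29.8469
  Line 2, Grade B: 117×53/294 = 21.0918
  Line 2, Grade C: 117×84/294 = 33.4286
  Line 2, Reject: 117×82/294 = 32.6327
  Line 3, Grade A: 93×75/294 = 23.7245
  Line 3, Grade B: 93×53/294 = 16.7653
  Line 3, Grade C: 93×84/294 = 26.5714
  Line 3, Reject: 93×82/294 = 25.9388
Contributions (O − E)²/E:
  (36 − 21.4286)²/21.4286 = 9.9085
  (16 − 15.1429)²/15.1429 = 0.0485
  (17 − 24.0000)²/24.0000 = 2.0417
  (15 − 23.4286)²/23.4286 = 3.0322
  (31 − 29.8469)²/29.8469 = 0.0445
  (13 − 21.0918)²/21.0918 = 3.1044
  (42 − 33.4286)²/33.4286 = 2.1978
  (31 − 32.6327)²/32.6327 = 0.0817
  (8 − 23.7245)²/23.7245 = 10.4221
  (24 − 16.7653)²/16.7653 = 3.1220
  (25 − 26.5714)²/26.5714 = 0.0929
  (36 − 25.9388)²/25.9388 = 3.9026
χ² = 9.9085 + 0.0485 + 2.0417 + 3.0322 + 0.0445 + 3.1044 + 2.1978 + 0.0817 + 10.4221 + 3.1220 + 0.0929 + 3.9026 = 37.999

37.999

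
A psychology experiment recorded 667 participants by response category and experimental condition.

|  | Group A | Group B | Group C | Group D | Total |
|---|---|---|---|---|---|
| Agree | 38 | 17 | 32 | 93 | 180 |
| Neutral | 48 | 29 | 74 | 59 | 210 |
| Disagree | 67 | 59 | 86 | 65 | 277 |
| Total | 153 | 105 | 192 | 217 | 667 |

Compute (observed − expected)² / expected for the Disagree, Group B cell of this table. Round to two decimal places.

5.43

Row total (Disagree) = 277; column total (Group B) = 105; N = 667.
Expected count E = 277 × 105 / 667 = 43.6057.
Contribution = (O − E)²/E = (59 − 43.6057)² / 43.6057 = 5.43.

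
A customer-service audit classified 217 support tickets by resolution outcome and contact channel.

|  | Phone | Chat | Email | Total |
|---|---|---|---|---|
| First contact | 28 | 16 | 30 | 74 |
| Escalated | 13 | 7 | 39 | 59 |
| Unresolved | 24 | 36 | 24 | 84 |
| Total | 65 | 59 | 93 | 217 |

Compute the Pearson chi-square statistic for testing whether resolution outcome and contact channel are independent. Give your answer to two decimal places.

27.88

Grand total N = 217.
Expected counts (row total × column total / N):
  First contact, Phone: 74×65/217 = 22.166
  First contact, Chat: 74×59/217 = 20.120
  First contact, Email: 74×93/217 = 31.714
  Escalated, Phone: 59×65/217 = 17.673
  Escalated, Chat: 59×59/217 = 16.041
  Escalated, Email: 59×93/217 = 25.286
  Unresolved, Phone: 84×65/217 = 25.161
  Unresolved, Chat: 84×59/217 = 22.839
  Unresolved, Email: 84×93/217 = 36.000
Contributions (O − E)²/E:
  (28 − 22.166)²/22.166 = 1.5355
  (16 − 20.120)²/20.120 = 0.8437
  (30 − 31.714)²/31.714 = 0.0926
  (13 − 17.673)²/17.673 = 1.2356
  (7 − 16.041)²/16.041 = 5.0957
  (39 − 25.286)²/25.286 = 7.4379
  (24 − 25.161)²/25.161 = 0.0536
  (36 − 22.839)²/22.839 = 7.5840
  (24 − 36.000)²/36.000 = 4.0000
χ² = 1.5355 + 0.8437 + 0.0926 + 1.2356 + 5.0957 + 7.4379 + 0.0536 + 7.5840 + 4.0000 = 27.88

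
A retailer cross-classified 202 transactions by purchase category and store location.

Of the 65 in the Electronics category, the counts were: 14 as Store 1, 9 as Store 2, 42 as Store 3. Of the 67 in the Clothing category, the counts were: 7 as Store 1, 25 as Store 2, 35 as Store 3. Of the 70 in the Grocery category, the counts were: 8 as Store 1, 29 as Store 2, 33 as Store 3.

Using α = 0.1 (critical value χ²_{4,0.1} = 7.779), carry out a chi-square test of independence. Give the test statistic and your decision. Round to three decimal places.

14.874; reject H₀

Row totals: 65, 67, 70. Column totals: 29, 63, 110. Grand total N = 202.
Expected counts (row total × column total / N):
  Electronics, Store 1: 65×29/202 = 9.3317
  Electronics, Store 2: 65×63/202 = 20.2723
  Electronics, Store 3: 65×110/202 = 35.3960
  Clothing, Store 1: 67×29/202 = 9.6188
  Clothing, Store 2: 67×63/202 = 20.8960
  Clothing, Store 3: 67×110/202 = 36.4851
  Grocery, Store 1: 70×29/202 = 10.0495
  Grocery, Store 2: 70×63/202 = 21.8317
  Grocery, Store 3: 70×110/202 = 38.1188
Contributions (O − E)²/E:
  (14 − 9.3317)²/9.3317 = 2.3354
  (9 − 20.2723)²/20.2723 = 6.2679
  (42 − 35.3960)²/35.3960 = 1.2321
  (7 − 9.6188)²/9.6188 = 0.7130
  (25 − 20.8960)²/20.8960 = 0.8060
  (35 − 36.4851)²/36.4851 = 0.0604
  (8 − 10.0495)²/10.0495 = 0.4180
  (29 − 21.8317)²/21.8317 = 2.3537
  (33 − 38.1188)²/38.1188 = 0.6874
χ² = 2.3354 + 6.2679 + 1.2321 + 0.7130 + 0.8060 + 0.0604 + 0.4180 + 2.3537 + 0.6874 = 14.874
df = (3−1)(3−1) = 4. Since 14.874 > 7.779, reject the null hypothesis of independence at α = 0.1.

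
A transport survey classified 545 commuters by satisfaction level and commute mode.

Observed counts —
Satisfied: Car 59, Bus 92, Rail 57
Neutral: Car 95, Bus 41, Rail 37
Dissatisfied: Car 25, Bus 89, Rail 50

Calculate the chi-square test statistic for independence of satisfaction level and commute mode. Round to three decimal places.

65.477

Row totals: 208, 173, 164. Column totals: 179, 222, 144. Grand total N = 545.
Expected counts (row total × column total / N):
  Satisfied, Car: 208×179/545 = 68.3156
  Satisfied, Bus: 208×222/545 = 84.7266
  Satisfied, Rail: 208×144/545 = 54.9578
  Neutral, Car: 173×179/545 = 56.8202
  Neutral, Bus: 173×222/545 = 70.4697
  Neutral, Rail: 173×144/545 = 45.7101
  Dissatisfied, Car: 164×179/545 = 53.8642
  Dissatisfied, Bus: 164×222/545 = 66.8037
  Dissatisfied, Rail: 164×144/545 = 43.3321
Contributions (O − E)²/E:
  (59 − 68.3156)²/68.3156 = 1.2703
  (92 − 84.7266)²/84.7266 = 0.6244
  (57 − 54.9578)²/54.9578 = 0.0759
  (95 − 56.8202)²/56.8202 = 25.6546
  (41 − 70.4697)²/70.4697 = 12.3239
  (37 − 45.7101)²/45.7101 = 1.6597
  (25 − 53.8642)²/53.8642 = 15.4675
  (89 − 66.8037)²/66.8037 = 7.3750
  (50 − 43.3321)²/43.3321 = 1.0260
χ² = 1.2703 + 0.6244 + 0.0759 + 25.6546 + 12.3239 + 1.6597 + 15.4675 + 7.3750 + 1.0260 = 65.477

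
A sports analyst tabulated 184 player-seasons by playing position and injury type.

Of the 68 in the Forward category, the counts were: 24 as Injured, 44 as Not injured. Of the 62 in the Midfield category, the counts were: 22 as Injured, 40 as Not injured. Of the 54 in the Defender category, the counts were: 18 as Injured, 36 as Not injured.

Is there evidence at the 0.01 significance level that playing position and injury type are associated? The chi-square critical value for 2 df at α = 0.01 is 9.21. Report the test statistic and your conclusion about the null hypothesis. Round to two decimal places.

Row totals: 68, 62, 54. Column totals: 64, 120. Grand total N = 184.
Expected counts (row total × column total / N):
  Forward, Injured: 68×64/184 = 23.652
  Forward, Not injured: 68×120/184 = 44.348
  Midfield, Injured: 62×64/184 = 21.565
  Midfield, Not injured: 62×120/184 = 40.435
  Defender, Injured: 54×64/184 = 18.783
  Defender, Not injured: 54×120/184 = 35.217
Contributions (O − E)²/E:
  (24 − 23.652)²/23.652 = 0.0051
  (44 − 44.348)²/44.348 = 0.0027
  (22 − 21.565)²/21.565 = 0.0088
  (40 − 40.435)²/40.435 = 0.0047
  (18 − 18.783)²/18.783 = 0.0326
  (36 − 35.217)²/35.217 = 0.0174
χ² = 0.0051 + 0.0027 + 0.0088 + 0.0047 + 0.0326 + 0.0174 = 0.07
df = (3−1)(2−1) = 2. Since 0.07 < 9.21, fail to reject the null hypothesis of independence at α = 0.01.

0.07; fail to reject H₀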